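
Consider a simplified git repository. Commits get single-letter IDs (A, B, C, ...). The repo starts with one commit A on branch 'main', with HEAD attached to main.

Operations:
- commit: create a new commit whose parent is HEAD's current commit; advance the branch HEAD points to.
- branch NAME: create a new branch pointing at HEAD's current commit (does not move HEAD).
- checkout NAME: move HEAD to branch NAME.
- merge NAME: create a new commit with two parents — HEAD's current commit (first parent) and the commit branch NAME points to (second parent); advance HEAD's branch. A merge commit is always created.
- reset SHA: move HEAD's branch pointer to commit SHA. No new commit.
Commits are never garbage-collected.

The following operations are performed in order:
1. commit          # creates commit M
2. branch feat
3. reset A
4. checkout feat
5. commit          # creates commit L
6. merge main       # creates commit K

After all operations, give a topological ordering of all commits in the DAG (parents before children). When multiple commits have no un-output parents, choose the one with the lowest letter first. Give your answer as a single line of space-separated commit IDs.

After op 1 (commit): HEAD=main@M [main=M]
After op 2 (branch): HEAD=main@M [feat=M main=M]
After op 3 (reset): HEAD=main@A [feat=M main=A]
After op 4 (checkout): HEAD=feat@M [feat=M main=A]
After op 5 (commit): HEAD=feat@L [feat=L main=A]
After op 6 (merge): HEAD=feat@K [feat=K main=A]
commit A: parents=[]
commit K: parents=['L', 'A']
commit L: parents=['M']
commit M: parents=['A']

Answer: A M L K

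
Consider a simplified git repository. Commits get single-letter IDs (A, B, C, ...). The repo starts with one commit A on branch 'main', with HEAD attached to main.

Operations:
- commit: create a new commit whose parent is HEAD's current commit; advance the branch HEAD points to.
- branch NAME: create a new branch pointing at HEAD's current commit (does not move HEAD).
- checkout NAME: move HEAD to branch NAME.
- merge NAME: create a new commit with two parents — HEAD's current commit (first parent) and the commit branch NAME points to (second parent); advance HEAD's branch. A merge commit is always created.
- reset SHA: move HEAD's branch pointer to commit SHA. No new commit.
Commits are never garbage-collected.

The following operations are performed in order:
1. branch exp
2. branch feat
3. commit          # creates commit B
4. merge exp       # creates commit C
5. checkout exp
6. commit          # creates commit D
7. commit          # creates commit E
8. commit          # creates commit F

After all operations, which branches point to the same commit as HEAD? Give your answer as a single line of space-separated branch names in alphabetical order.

After op 1 (branch): HEAD=main@A [exp=A main=A]
After op 2 (branch): HEAD=main@A [exp=A feat=A main=A]
After op 3 (commit): HEAD=main@B [exp=A feat=A main=B]
After op 4 (merge): HEAD=main@C [exp=A feat=A main=C]
After op 5 (checkout): HEAD=exp@A [exp=A feat=A main=C]
After op 6 (commit): HEAD=exp@D [exp=D feat=A main=C]
After op 7 (commit): HEAD=exp@E [exp=E feat=A main=C]
After op 8 (commit): HEAD=exp@F [exp=F feat=A main=C]

Answer: exp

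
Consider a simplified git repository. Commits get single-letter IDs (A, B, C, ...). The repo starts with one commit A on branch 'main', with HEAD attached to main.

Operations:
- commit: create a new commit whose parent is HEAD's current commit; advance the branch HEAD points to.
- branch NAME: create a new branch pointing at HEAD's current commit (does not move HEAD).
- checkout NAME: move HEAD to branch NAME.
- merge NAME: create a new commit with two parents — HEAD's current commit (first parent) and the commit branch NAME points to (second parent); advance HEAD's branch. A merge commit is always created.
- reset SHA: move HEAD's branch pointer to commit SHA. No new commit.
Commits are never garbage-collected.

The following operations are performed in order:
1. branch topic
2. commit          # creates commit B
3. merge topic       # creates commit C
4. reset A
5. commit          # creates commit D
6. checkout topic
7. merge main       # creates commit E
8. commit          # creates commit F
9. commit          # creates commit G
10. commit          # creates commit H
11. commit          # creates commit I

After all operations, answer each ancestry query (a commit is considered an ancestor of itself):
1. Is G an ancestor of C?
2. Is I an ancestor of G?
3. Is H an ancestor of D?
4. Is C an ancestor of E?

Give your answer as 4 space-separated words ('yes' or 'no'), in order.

Answer: no no no no

Derivation:
After op 1 (branch): HEAD=main@A [main=A topic=A]
After op 2 (commit): HEAD=main@B [main=B topic=A]
After op 3 (merge): HEAD=main@C [main=C topic=A]
After op 4 (reset): HEAD=main@A [main=A topic=A]
After op 5 (commit): HEAD=main@D [main=D topic=A]
After op 6 (checkout): HEAD=topic@A [main=D topic=A]
After op 7 (merge): HEAD=topic@E [main=D topic=E]
After op 8 (commit): HEAD=topic@F [main=D topic=F]
After op 9 (commit): HEAD=topic@G [main=D topic=G]
After op 10 (commit): HEAD=topic@H [main=D topic=H]
After op 11 (commit): HEAD=topic@I [main=D topic=I]
ancestors(C) = {A,B,C}; G in? no
ancestors(G) = {A,D,E,F,G}; I in? no
ancestors(D) = {A,D}; H in? no
ancestors(E) = {A,D,E}; C in? no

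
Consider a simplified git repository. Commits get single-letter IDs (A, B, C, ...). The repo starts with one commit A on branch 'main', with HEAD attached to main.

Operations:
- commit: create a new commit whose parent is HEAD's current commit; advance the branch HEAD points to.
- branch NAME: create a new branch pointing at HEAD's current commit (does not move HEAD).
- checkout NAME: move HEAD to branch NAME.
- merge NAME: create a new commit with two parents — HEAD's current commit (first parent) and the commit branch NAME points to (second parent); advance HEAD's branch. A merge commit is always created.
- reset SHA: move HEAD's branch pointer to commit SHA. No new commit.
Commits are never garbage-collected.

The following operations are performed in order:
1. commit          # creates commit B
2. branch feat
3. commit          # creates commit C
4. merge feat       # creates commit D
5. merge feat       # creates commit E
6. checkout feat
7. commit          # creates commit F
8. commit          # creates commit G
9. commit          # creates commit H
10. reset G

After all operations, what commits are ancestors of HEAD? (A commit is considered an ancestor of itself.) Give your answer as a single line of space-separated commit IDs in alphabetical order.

After op 1 (commit): HEAD=main@B [main=B]
After op 2 (branch): HEAD=main@B [feat=B main=B]
After op 3 (commit): HEAD=main@C [feat=B main=C]
After op 4 (merge): HEAD=main@D [feat=B main=D]
After op 5 (merge): HEAD=main@E [feat=B main=E]
After op 6 (checkout): HEAD=feat@B [feat=B main=E]
After op 7 (commit): HEAD=feat@F [feat=F main=E]
After op 8 (commit): HEAD=feat@G [feat=G main=E]
After op 9 (commit): HEAD=feat@H [feat=H main=E]
After op 10 (reset): HEAD=feat@G [feat=G main=E]

Answer: A B F G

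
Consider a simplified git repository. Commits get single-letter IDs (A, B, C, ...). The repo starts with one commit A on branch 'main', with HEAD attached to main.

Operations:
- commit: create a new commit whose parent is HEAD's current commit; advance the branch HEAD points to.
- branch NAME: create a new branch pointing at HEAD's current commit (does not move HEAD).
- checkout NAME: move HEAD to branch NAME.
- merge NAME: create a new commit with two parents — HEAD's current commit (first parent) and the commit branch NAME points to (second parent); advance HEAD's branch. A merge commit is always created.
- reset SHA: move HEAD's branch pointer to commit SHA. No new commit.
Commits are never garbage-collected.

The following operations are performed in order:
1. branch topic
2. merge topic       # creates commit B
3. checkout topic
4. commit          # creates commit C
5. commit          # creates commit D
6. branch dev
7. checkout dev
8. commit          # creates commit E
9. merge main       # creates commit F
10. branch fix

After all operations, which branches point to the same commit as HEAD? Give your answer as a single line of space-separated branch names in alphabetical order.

Answer: dev fix

Derivation:
After op 1 (branch): HEAD=main@A [main=A topic=A]
After op 2 (merge): HEAD=main@B [main=B topic=A]
After op 3 (checkout): HEAD=topic@A [main=B topic=A]
After op 4 (commit): HEAD=topic@C [main=B topic=C]
After op 5 (commit): HEAD=topic@D [main=B topic=D]
After op 6 (branch): HEAD=topic@D [dev=D main=B topic=D]
After op 7 (checkout): HEAD=dev@D [dev=D main=B topic=D]
After op 8 (commit): HEAD=dev@E [dev=E main=B topic=D]
After op 9 (merge): HEAD=dev@F [dev=F main=B topic=D]
After op 10 (branch): HEAD=dev@F [dev=F fix=F main=B topic=D]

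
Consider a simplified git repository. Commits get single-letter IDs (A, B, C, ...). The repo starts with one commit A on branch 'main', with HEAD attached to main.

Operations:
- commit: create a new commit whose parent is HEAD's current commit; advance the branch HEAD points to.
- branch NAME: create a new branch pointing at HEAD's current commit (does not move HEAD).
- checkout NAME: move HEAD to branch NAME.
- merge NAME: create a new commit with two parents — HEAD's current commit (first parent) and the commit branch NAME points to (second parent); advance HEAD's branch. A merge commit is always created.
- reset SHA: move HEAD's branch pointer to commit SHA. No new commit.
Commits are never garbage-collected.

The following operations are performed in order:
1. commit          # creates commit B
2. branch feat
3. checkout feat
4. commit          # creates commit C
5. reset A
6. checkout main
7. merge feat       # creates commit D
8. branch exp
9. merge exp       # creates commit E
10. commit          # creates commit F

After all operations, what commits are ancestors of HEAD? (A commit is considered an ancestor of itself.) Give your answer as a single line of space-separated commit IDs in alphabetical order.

Answer: A B D E F

Derivation:
After op 1 (commit): HEAD=main@B [main=B]
After op 2 (branch): HEAD=main@B [feat=B main=B]
After op 3 (checkout): HEAD=feat@B [feat=B main=B]
After op 4 (commit): HEAD=feat@C [feat=C main=B]
After op 5 (reset): HEAD=feat@A [feat=A main=B]
After op 6 (checkout): HEAD=main@B [feat=A main=B]
After op 7 (merge): HEAD=main@D [feat=A main=D]
After op 8 (branch): HEAD=main@D [exp=D feat=A main=D]
After op 9 (merge): HEAD=main@E [exp=D feat=A main=E]
After op 10 (commit): HEAD=main@F [exp=D feat=A main=F]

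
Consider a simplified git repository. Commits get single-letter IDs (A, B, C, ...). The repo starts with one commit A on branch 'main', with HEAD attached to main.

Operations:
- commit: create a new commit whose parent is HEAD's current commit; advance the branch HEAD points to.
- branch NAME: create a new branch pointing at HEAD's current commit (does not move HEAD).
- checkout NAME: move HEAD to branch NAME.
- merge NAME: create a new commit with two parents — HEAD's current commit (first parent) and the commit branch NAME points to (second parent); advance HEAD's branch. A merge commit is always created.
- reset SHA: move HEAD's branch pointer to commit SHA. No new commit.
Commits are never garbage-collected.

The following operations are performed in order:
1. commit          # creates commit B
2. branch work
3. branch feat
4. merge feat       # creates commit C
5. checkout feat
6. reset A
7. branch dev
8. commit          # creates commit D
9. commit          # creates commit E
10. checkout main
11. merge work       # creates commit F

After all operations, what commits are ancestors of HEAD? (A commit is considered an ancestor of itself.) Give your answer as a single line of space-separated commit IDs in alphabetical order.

Answer: A B C F

Derivation:
After op 1 (commit): HEAD=main@B [main=B]
After op 2 (branch): HEAD=main@B [main=B work=B]
After op 3 (branch): HEAD=main@B [feat=B main=B work=B]
After op 4 (merge): HEAD=main@C [feat=B main=C work=B]
After op 5 (checkout): HEAD=feat@B [feat=B main=C work=B]
After op 6 (reset): HEAD=feat@A [feat=A main=C work=B]
After op 7 (branch): HEAD=feat@A [dev=A feat=A main=C work=B]
After op 8 (commit): HEAD=feat@D [dev=A feat=D main=C work=B]
After op 9 (commit): HEAD=feat@E [dev=A feat=E main=C work=B]
After op 10 (checkout): HEAD=main@C [dev=A feat=E main=C work=B]
After op 11 (merge): HEAD=main@F [dev=A feat=E main=F work=B]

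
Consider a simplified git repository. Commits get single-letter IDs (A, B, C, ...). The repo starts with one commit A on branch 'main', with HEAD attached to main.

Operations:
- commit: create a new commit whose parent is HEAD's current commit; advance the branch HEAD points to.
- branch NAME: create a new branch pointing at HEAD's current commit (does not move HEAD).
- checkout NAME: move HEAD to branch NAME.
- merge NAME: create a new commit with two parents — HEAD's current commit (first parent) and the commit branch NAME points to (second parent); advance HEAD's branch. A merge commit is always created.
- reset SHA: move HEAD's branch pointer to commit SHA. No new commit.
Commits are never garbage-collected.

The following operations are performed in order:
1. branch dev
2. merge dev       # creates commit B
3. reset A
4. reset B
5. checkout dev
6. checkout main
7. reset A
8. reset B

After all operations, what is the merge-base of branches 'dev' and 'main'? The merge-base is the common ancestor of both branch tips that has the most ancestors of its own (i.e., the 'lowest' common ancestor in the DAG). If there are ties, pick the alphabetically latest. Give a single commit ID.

Answer: A

Derivation:
After op 1 (branch): HEAD=main@A [dev=A main=A]
After op 2 (merge): HEAD=main@B [dev=A main=B]
After op 3 (reset): HEAD=main@A [dev=A main=A]
After op 4 (reset): HEAD=main@B [dev=A main=B]
After op 5 (checkout): HEAD=dev@A [dev=A main=B]
After op 6 (checkout): HEAD=main@B [dev=A main=B]
After op 7 (reset): HEAD=main@A [dev=A main=A]
After op 8 (reset): HEAD=main@B [dev=A main=B]
ancestors(dev=A): ['A']
ancestors(main=B): ['A', 'B']
common: ['A']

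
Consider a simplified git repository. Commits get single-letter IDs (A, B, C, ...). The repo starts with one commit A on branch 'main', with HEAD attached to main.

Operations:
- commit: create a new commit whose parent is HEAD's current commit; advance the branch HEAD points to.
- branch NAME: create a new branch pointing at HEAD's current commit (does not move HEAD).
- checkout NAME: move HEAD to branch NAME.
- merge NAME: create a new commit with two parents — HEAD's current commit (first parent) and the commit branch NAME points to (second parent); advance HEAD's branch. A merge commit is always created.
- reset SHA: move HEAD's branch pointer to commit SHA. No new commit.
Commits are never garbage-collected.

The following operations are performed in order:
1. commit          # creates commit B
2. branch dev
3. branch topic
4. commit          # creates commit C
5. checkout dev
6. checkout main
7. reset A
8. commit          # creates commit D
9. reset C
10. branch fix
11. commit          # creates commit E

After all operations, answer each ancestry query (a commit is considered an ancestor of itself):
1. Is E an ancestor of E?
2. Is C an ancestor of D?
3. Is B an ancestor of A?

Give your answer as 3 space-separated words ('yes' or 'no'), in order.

Answer: yes no no

Derivation:
After op 1 (commit): HEAD=main@B [main=B]
After op 2 (branch): HEAD=main@B [dev=B main=B]
After op 3 (branch): HEAD=main@B [dev=B main=B topic=B]
After op 4 (commit): HEAD=main@C [dev=B main=C topic=B]
After op 5 (checkout): HEAD=dev@B [dev=B main=C topic=B]
After op 6 (checkout): HEAD=main@C [dev=B main=C topic=B]
After op 7 (reset): HEAD=main@A [dev=B main=A topic=B]
After op 8 (commit): HEAD=main@D [dev=B main=D topic=B]
After op 9 (reset): HEAD=main@C [dev=B main=C topic=B]
After op 10 (branch): HEAD=main@C [dev=B fix=C main=C topic=B]
After op 11 (commit): HEAD=main@E [dev=B fix=C main=E topic=B]
ancestors(E) = {A,B,C,E}; E in? yes
ancestors(D) = {A,D}; C in? no
ancestors(A) = {A}; B in? no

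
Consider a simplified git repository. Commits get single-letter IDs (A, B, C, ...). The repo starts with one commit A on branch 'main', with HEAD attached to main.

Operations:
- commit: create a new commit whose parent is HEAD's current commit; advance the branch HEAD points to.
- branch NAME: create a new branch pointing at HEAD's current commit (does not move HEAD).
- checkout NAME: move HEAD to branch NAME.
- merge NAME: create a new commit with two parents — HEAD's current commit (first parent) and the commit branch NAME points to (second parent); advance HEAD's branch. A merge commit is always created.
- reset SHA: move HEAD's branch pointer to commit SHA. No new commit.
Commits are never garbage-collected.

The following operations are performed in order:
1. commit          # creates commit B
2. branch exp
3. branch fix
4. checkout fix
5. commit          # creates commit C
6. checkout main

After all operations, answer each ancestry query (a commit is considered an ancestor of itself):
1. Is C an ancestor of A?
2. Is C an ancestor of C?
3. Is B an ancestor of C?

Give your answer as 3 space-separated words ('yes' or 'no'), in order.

After op 1 (commit): HEAD=main@B [main=B]
After op 2 (branch): HEAD=main@B [exp=B main=B]
After op 3 (branch): HEAD=main@B [exp=B fix=B main=B]
After op 4 (checkout): HEAD=fix@B [exp=B fix=B main=B]
After op 5 (commit): HEAD=fix@C [exp=B fix=C main=B]
After op 6 (checkout): HEAD=main@B [exp=B fix=C main=B]
ancestors(A) = {A}; C in? no
ancestors(C) = {A,B,C}; C in? yes
ancestors(C) = {A,B,C}; B in? yes

Answer: no yes yes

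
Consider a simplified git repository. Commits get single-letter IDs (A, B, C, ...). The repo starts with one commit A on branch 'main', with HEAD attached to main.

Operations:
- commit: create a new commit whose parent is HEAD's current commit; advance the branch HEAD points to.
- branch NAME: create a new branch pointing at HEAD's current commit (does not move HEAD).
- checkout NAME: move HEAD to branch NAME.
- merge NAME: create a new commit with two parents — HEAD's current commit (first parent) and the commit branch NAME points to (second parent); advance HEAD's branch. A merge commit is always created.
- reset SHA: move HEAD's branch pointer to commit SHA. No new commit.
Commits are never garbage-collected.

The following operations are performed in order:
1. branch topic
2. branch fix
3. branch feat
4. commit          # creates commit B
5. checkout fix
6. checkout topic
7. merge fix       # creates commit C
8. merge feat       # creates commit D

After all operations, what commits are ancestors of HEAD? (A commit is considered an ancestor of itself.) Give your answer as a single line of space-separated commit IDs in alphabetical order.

Answer: A C D

Derivation:
After op 1 (branch): HEAD=main@A [main=A topic=A]
After op 2 (branch): HEAD=main@A [fix=A main=A topic=A]
After op 3 (branch): HEAD=main@A [feat=A fix=A main=A topic=A]
After op 4 (commit): HEAD=main@B [feat=A fix=A main=B topic=A]
After op 5 (checkout): HEAD=fix@A [feat=A fix=A main=B topic=A]
After op 6 (checkout): HEAD=topic@A [feat=A fix=A main=B topic=A]
After op 7 (merge): HEAD=topic@C [feat=A fix=A main=B topic=C]
After op 8 (merge): HEAD=topic@D [feat=A fix=A main=B topic=D]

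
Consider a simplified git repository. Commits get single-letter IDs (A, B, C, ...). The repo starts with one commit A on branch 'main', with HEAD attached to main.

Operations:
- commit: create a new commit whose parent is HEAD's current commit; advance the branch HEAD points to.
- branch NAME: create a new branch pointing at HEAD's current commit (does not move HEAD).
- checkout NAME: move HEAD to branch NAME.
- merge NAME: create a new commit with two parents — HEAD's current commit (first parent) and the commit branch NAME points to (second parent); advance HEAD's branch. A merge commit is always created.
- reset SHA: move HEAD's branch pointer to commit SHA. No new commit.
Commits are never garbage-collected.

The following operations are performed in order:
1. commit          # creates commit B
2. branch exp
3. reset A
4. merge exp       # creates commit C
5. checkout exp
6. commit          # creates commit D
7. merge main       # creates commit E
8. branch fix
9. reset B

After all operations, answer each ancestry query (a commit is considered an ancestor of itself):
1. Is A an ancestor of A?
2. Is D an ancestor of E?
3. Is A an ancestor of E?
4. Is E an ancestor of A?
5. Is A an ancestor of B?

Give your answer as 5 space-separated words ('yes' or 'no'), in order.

After op 1 (commit): HEAD=main@B [main=B]
After op 2 (branch): HEAD=main@B [exp=B main=B]
After op 3 (reset): HEAD=main@A [exp=B main=A]
After op 4 (merge): HEAD=main@C [exp=B main=C]
After op 5 (checkout): HEAD=exp@B [exp=B main=C]
After op 6 (commit): HEAD=exp@D [exp=D main=C]
After op 7 (merge): HEAD=exp@E [exp=E main=C]
After op 8 (branch): HEAD=exp@E [exp=E fix=E main=C]
After op 9 (reset): HEAD=exp@B [exp=B fix=E main=C]
ancestors(A) = {A}; A in? yes
ancestors(E) = {A,B,C,D,E}; D in? yes
ancestors(E) = {A,B,C,D,E}; A in? yes
ancestors(A) = {A}; E in? no
ancestors(B) = {A,B}; A in? yes

Answer: yes yes yes no yes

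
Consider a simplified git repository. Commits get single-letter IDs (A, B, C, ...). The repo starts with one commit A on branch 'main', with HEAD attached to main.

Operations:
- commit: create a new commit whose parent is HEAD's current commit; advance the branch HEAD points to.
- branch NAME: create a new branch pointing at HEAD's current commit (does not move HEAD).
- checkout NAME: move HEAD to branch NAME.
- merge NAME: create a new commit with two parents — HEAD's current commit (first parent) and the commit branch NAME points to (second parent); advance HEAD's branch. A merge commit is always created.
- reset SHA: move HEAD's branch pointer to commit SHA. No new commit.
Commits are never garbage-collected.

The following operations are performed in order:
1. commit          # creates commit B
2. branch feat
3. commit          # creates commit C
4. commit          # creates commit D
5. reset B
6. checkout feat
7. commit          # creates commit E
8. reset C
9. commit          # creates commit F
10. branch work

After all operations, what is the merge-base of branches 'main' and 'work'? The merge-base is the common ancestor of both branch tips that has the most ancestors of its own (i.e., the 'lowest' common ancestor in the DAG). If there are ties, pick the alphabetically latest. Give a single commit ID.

Answer: B

Derivation:
After op 1 (commit): HEAD=main@B [main=B]
After op 2 (branch): HEAD=main@B [feat=B main=B]
After op 3 (commit): HEAD=main@C [feat=B main=C]
After op 4 (commit): HEAD=main@D [feat=B main=D]
After op 5 (reset): HEAD=main@B [feat=B main=B]
After op 6 (checkout): HEAD=feat@B [feat=B main=B]
After op 7 (commit): HEAD=feat@E [feat=E main=B]
After op 8 (reset): HEAD=feat@C [feat=C main=B]
After op 9 (commit): HEAD=feat@F [feat=F main=B]
After op 10 (branch): HEAD=feat@F [feat=F main=B work=F]
ancestors(main=B): ['A', 'B']
ancestors(work=F): ['A', 'B', 'C', 'F']
common: ['A', 'B']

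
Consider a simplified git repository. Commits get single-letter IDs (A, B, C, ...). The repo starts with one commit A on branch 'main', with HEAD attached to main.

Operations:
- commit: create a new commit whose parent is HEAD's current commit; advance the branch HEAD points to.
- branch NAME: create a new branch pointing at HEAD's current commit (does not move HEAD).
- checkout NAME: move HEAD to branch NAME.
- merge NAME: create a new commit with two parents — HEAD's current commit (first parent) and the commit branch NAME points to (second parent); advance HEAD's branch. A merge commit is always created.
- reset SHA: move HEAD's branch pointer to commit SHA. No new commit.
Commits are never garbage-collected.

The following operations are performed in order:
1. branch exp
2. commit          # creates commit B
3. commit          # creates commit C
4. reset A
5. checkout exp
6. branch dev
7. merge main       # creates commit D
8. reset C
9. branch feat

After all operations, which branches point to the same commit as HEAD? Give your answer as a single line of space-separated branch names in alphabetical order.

Answer: exp feat

Derivation:
After op 1 (branch): HEAD=main@A [exp=A main=A]
After op 2 (commit): HEAD=main@B [exp=A main=B]
After op 3 (commit): HEAD=main@C [exp=A main=C]
After op 4 (reset): HEAD=main@A [exp=A main=A]
After op 5 (checkout): HEAD=exp@A [exp=A main=A]
After op 6 (branch): HEAD=exp@A [dev=A exp=A main=A]
After op 7 (merge): HEAD=exp@D [dev=A exp=D main=A]
After op 8 (reset): HEAD=exp@C [dev=A exp=C main=A]
After op 9 (branch): HEAD=exp@C [dev=A exp=C feat=C main=A]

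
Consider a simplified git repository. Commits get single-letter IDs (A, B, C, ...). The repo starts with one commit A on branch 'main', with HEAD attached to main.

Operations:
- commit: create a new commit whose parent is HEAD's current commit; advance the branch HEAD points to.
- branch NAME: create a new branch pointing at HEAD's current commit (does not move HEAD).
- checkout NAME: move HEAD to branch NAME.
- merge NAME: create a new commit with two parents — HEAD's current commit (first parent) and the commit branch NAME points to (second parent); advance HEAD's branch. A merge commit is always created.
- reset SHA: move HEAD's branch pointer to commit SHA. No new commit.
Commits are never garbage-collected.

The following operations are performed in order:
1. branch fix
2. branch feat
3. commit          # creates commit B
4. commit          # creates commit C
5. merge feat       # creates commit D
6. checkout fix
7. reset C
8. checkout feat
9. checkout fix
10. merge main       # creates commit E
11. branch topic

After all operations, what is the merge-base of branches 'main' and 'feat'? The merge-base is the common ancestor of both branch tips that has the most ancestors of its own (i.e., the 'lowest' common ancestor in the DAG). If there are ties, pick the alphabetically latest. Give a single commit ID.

After op 1 (branch): HEAD=main@A [fix=A main=A]
After op 2 (branch): HEAD=main@A [feat=A fix=A main=A]
After op 3 (commit): HEAD=main@B [feat=A fix=A main=B]
After op 4 (commit): HEAD=main@C [feat=A fix=A main=C]
After op 5 (merge): HEAD=main@D [feat=A fix=A main=D]
After op 6 (checkout): HEAD=fix@A [feat=A fix=A main=D]
After op 7 (reset): HEAD=fix@C [feat=A fix=C main=D]
After op 8 (checkout): HEAD=feat@A [feat=A fix=C main=D]
After op 9 (checkout): HEAD=fix@C [feat=A fix=C main=D]
After op 10 (merge): HEAD=fix@E [feat=A fix=E main=D]
After op 11 (branch): HEAD=fix@E [feat=A fix=E main=D topic=E]
ancestors(main=D): ['A', 'B', 'C', 'D']
ancestors(feat=A): ['A']
common: ['A']

Answer: A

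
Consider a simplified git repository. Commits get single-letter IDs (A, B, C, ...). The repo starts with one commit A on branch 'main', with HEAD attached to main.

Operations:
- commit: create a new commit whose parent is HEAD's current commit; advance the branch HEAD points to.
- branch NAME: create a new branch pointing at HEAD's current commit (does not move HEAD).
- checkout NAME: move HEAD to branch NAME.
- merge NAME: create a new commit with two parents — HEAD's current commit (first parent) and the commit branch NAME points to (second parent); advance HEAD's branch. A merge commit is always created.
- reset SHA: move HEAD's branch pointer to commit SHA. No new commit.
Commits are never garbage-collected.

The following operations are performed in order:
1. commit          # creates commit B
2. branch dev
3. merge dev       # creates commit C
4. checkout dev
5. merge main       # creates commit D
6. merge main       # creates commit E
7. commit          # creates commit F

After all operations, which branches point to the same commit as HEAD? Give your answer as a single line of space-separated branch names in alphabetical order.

Answer: dev

Derivation:
After op 1 (commit): HEAD=main@B [main=B]
After op 2 (branch): HEAD=main@B [dev=B main=B]
After op 3 (merge): HEAD=main@C [dev=B main=C]
After op 4 (checkout): HEAD=dev@B [dev=B main=C]
After op 5 (merge): HEAD=dev@D [dev=D main=C]
After op 6 (merge): HEAD=dev@E [dev=E main=C]
After op 7 (commit): HEAD=dev@F [dev=F main=C]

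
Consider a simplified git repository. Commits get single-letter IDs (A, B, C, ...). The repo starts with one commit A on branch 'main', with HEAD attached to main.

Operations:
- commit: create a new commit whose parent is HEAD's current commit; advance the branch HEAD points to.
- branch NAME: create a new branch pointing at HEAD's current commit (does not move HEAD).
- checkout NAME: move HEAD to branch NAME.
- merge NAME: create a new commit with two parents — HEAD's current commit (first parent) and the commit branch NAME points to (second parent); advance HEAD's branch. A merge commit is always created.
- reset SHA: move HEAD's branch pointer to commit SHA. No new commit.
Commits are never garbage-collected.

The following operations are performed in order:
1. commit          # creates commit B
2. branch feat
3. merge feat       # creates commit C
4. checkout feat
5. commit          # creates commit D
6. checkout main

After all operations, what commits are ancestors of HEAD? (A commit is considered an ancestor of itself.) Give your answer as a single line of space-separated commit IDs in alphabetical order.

After op 1 (commit): HEAD=main@B [main=B]
After op 2 (branch): HEAD=main@B [feat=B main=B]
After op 3 (merge): HEAD=main@C [feat=B main=C]
After op 4 (checkout): HEAD=feat@B [feat=B main=C]
After op 5 (commit): HEAD=feat@D [feat=D main=C]
After op 6 (checkout): HEAD=main@C [feat=D main=C]

Answer: A B C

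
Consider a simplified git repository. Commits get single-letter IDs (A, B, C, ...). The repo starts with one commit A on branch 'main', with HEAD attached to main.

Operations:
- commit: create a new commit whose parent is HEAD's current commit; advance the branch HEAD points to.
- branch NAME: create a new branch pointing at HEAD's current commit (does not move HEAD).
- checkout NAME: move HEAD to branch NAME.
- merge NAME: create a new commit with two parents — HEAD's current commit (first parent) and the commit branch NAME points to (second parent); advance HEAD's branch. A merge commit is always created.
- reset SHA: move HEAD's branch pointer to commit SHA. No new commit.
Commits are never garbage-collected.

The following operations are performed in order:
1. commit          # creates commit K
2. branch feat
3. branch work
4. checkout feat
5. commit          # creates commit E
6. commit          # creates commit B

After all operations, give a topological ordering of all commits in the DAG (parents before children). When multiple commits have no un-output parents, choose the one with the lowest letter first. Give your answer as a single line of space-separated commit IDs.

After op 1 (commit): HEAD=main@K [main=K]
After op 2 (branch): HEAD=main@K [feat=K main=K]
After op 3 (branch): HEAD=main@K [feat=K main=K work=K]
After op 4 (checkout): HEAD=feat@K [feat=K main=K work=K]
After op 5 (commit): HEAD=feat@E [feat=E main=K work=K]
After op 6 (commit): HEAD=feat@B [feat=B main=K work=K]
commit A: parents=[]
commit B: parents=['E']
commit E: parents=['K']
commit K: parents=['A']

Answer: A K E B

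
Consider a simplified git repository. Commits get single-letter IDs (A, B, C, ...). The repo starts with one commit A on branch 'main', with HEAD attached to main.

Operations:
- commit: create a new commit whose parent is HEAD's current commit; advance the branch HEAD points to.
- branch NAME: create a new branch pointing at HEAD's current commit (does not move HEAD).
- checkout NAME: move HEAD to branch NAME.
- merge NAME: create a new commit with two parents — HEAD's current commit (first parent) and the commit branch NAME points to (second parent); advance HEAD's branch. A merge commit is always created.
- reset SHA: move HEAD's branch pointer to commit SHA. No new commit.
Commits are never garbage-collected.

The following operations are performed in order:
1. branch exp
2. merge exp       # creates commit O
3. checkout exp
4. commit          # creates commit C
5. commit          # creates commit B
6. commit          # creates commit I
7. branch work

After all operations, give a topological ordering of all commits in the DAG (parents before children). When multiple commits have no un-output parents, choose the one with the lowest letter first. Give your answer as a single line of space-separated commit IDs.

Answer: A C B I O

Derivation:
After op 1 (branch): HEAD=main@A [exp=A main=A]
After op 2 (merge): HEAD=main@O [exp=A main=O]
After op 3 (checkout): HEAD=exp@A [exp=A main=O]
After op 4 (commit): HEAD=exp@C [exp=C main=O]
After op 5 (commit): HEAD=exp@B [exp=B main=O]
After op 6 (commit): HEAD=exp@I [exp=I main=O]
After op 7 (branch): HEAD=exp@I [exp=I main=O work=I]
commit A: parents=[]
commit B: parents=['C']
commit C: parents=['A']
commit I: parents=['B']
commit O: parents=['A', 'A']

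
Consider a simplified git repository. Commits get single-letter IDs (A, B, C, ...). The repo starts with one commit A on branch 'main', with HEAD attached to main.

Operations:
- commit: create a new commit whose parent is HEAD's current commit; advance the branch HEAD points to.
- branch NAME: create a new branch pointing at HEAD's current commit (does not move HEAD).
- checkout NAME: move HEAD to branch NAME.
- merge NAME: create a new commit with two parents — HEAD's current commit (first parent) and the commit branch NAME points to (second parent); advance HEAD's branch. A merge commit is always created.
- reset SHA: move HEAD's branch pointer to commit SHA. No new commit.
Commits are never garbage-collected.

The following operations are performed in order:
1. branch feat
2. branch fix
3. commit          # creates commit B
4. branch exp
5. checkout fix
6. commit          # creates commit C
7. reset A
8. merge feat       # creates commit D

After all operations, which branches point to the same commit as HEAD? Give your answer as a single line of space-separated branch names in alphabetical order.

After op 1 (branch): HEAD=main@A [feat=A main=A]
After op 2 (branch): HEAD=main@A [feat=A fix=A main=A]
After op 3 (commit): HEAD=main@B [feat=A fix=A main=B]
After op 4 (branch): HEAD=main@B [exp=B feat=A fix=A main=B]
After op 5 (checkout): HEAD=fix@A [exp=B feat=A fix=A main=B]
After op 6 (commit): HEAD=fix@C [exp=B feat=A fix=C main=B]
After op 7 (reset): HEAD=fix@A [exp=B feat=A fix=A main=B]
After op 8 (merge): HEAD=fix@D [exp=B feat=A fix=D main=B]

Answer: fix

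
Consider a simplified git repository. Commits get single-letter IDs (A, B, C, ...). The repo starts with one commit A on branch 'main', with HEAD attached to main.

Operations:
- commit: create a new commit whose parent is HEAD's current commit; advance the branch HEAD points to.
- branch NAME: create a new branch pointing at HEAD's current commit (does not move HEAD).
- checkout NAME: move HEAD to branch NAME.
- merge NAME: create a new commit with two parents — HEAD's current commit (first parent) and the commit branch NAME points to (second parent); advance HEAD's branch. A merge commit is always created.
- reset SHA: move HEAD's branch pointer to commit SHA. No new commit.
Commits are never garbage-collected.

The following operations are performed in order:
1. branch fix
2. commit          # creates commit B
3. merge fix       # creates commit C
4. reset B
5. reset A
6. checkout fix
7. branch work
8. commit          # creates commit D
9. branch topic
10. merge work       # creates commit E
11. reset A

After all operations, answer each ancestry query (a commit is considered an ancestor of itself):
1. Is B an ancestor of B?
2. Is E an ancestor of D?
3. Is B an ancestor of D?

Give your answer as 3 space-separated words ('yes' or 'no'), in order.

After op 1 (branch): HEAD=main@A [fix=A main=A]
After op 2 (commit): HEAD=main@B [fix=A main=B]
After op 3 (merge): HEAD=main@C [fix=A main=C]
After op 4 (reset): HEAD=main@B [fix=A main=B]
After op 5 (reset): HEAD=main@A [fix=A main=A]
After op 6 (checkout): HEAD=fix@A [fix=A main=A]
After op 7 (branch): HEAD=fix@A [fix=A main=A work=A]
After op 8 (commit): HEAD=fix@D [fix=D main=A work=A]
After op 9 (branch): HEAD=fix@D [fix=D main=A topic=D work=A]
After op 10 (merge): HEAD=fix@E [fix=E main=A topic=D work=A]
After op 11 (reset): HEAD=fix@A [fix=A main=A topic=D work=A]
ancestors(B) = {A,B}; B in? yes
ancestors(D) = {A,D}; E in? no
ancestors(D) = {A,D}; B in? no

Answer: yes no no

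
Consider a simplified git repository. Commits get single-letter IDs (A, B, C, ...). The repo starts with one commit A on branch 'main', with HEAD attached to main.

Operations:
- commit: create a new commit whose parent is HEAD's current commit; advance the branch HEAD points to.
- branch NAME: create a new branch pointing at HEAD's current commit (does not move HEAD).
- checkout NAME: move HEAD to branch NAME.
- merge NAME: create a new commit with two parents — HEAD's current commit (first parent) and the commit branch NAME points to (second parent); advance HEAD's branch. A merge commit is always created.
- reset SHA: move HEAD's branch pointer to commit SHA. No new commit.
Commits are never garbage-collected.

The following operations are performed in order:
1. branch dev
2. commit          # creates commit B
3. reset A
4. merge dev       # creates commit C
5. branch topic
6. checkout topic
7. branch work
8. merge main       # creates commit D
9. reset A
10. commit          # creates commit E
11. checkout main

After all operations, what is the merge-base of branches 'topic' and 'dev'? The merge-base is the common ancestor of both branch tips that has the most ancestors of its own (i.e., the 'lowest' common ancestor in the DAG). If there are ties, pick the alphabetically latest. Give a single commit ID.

Answer: A

Derivation:
After op 1 (branch): HEAD=main@A [dev=A main=A]
After op 2 (commit): HEAD=main@B [dev=A main=B]
After op 3 (reset): HEAD=main@A [dev=A main=A]
After op 4 (merge): HEAD=main@C [dev=A main=C]
After op 5 (branch): HEAD=main@C [dev=A main=C topic=C]
After op 6 (checkout): HEAD=topic@C [dev=A main=C topic=C]
After op 7 (branch): HEAD=topic@C [dev=A main=C topic=C work=C]
After op 8 (merge): HEAD=topic@D [dev=A main=C topic=D work=C]
After op 9 (reset): HEAD=topic@A [dev=A main=C topic=A work=C]
After op 10 (commit): HEAD=topic@E [dev=A main=C topic=E work=C]
After op 11 (checkout): HEAD=main@C [dev=A main=C topic=E work=C]
ancestors(topic=E): ['A', 'E']
ancestors(dev=A): ['A']
common: ['A']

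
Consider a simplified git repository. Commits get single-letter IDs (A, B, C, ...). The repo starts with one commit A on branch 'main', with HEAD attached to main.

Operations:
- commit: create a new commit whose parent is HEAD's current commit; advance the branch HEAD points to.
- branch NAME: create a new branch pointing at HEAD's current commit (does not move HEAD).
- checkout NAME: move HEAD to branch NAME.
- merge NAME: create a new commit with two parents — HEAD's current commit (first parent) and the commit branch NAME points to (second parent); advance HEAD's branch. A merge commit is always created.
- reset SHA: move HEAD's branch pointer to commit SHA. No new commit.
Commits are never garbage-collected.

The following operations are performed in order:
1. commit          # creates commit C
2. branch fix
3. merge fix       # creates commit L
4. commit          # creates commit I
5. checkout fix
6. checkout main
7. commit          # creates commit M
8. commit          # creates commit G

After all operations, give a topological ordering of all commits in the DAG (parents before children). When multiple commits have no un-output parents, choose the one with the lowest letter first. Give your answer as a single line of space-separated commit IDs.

Answer: A C L I M G

Derivation:
After op 1 (commit): HEAD=main@C [main=C]
After op 2 (branch): HEAD=main@C [fix=C main=C]
After op 3 (merge): HEAD=main@L [fix=C main=L]
After op 4 (commit): HEAD=main@I [fix=C main=I]
After op 5 (checkout): HEAD=fix@C [fix=C main=I]
After op 6 (checkout): HEAD=main@I [fix=C main=I]
After op 7 (commit): HEAD=main@M [fix=C main=M]
After op 8 (commit): HEAD=main@G [fix=C main=G]
commit A: parents=[]
commit C: parents=['A']
commit G: parents=['M']
commit I: parents=['L']
commit L: parents=['C', 'C']
commit M: parents=['I']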